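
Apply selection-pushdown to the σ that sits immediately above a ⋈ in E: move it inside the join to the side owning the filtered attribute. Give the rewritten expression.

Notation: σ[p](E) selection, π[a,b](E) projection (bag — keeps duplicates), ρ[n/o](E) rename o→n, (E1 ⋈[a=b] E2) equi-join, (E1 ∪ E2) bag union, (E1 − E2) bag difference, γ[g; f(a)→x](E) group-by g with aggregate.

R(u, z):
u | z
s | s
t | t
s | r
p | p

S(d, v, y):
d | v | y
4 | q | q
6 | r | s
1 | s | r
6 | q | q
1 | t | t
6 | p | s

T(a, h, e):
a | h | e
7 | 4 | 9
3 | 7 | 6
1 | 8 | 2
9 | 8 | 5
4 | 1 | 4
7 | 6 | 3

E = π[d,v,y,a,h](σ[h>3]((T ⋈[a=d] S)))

σ filters on h, owned by the left side.
E' = π[d,v,y,a,h]((σ[h>3](T) ⋈[a=d] S))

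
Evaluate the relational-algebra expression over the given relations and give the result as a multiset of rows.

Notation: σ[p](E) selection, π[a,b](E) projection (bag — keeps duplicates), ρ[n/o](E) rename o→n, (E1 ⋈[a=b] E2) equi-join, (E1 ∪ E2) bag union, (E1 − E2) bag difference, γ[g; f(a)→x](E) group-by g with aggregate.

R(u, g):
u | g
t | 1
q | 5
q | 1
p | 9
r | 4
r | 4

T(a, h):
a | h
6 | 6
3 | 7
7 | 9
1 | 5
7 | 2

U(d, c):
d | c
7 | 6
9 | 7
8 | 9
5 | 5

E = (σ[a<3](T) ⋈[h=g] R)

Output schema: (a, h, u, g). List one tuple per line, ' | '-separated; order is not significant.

Stepwise |·|:
  T → 5
  σ[a<3](T) → 1
  R → 6
  (σ[a<3](T) ⋈[h=g] R) → 1

== RESULT ==
a | h | u | g
1 | 5 | q | 5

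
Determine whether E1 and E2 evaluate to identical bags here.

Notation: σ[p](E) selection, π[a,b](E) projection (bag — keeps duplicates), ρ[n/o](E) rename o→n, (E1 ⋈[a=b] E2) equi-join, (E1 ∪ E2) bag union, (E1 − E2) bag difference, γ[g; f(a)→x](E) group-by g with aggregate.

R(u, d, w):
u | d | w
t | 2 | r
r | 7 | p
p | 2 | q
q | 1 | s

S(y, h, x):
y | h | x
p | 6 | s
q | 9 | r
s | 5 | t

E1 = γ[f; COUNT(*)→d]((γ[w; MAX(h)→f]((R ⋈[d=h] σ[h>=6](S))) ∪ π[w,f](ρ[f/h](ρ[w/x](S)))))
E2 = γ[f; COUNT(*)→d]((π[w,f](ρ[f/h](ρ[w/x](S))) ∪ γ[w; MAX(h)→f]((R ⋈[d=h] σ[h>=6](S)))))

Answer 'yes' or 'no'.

E1 per-node cardinality:
  R → 4
  S → 3
  σ[h>=6](S) → 2
  (R ⋈[d=h] σ[h>=6](S)) → 0
  γ[w; MAX(h)→f]((R ⋈[d=h] σ[h>=6](S))) → 0
  S → 3
  ρ[w/x](S) → 3
  ρ[f/h](ρ[w/x](S)) → 3
  π[w,f](ρ[f/h](ρ[w/x](S))) → 3
  (γ[w; MAX(h)→f]((R ⋈[d=h] σ[h>=6](S))) ∪ π[w,f](ρ[f/h](ρ[w/x](S)))) → 3
  γ[f; COUNT(*)→d]((γ[w; MAX(h)→f]((R ⋈[d=h] σ[h>=6](S))) ∪ π[w,f](ρ[f/h](ρ[w/x](S))))) → 3
E2 per-node cardinality:
  S → 3
  ρ[w/x](S) → 3
  ρ[f/h](ρ[w/x](S)) → 3
  π[w,f](ρ[f/h](ρ[w/x](S))) → 3
  R → 4
  S → 3
  σ[h>=6](S) → 2
  (R ⋈[d=h] σ[h>=6](S)) → 0
  γ[w; MAX(h)→f]((R ⋈[d=h] σ[h>=6](S))) → 0
  (π[w,f](ρ[f/h](ρ[w/x](S))) ∪ γ[w; MAX(h)→f]((R ⋈[d=h] σ[h>=6](S)))) → 3
  γ[f; COUNT(*)→d]((π[w,f](ρ[f/h](ρ[w/x](S))) ∪ γ[w; MAX(h)→f]((R ⋈[d=h] σ[h>=6](S))))) → 3

E1 and E2 produce the same multiset:
f | d
5 | 1
6 | 1
9 | 1

yes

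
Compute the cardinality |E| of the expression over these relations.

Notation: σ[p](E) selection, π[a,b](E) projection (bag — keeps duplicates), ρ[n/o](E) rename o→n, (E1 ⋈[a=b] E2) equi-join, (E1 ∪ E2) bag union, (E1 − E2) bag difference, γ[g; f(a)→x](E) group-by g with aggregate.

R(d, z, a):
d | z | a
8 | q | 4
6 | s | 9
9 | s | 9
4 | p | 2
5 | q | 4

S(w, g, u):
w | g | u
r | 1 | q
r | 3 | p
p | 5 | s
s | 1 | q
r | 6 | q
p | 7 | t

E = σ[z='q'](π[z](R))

Per-node cardinality:
  R → 5
  π[z](R) → 5
  σ[z='q'](π[z](R)) → 2

|E| = 2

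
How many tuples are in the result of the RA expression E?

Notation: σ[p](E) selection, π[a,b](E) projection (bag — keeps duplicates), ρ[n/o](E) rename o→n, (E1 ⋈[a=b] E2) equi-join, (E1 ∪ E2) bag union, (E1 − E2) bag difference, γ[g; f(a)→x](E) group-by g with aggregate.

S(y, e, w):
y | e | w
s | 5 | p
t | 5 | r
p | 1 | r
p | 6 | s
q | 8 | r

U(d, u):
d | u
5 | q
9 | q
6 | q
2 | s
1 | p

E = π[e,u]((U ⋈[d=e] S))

Stepwise |·|:
  U → 5
  S → 5
  (U ⋈[d=e] S) → 4
  π[e,u]((U ⋈[d=e] S)) → 4

|E| = 4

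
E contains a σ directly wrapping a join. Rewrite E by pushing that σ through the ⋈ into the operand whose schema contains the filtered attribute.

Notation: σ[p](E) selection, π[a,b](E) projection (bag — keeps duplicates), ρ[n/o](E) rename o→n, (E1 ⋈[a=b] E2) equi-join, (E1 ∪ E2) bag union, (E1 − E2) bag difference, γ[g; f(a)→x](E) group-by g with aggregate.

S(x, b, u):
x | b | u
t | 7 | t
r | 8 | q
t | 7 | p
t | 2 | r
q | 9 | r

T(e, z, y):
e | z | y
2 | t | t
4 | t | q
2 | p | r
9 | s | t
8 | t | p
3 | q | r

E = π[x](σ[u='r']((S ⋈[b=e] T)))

σ filters on u, owned by the left side.
E' = π[x]((σ[u='r'](S) ⋈[b=e] T))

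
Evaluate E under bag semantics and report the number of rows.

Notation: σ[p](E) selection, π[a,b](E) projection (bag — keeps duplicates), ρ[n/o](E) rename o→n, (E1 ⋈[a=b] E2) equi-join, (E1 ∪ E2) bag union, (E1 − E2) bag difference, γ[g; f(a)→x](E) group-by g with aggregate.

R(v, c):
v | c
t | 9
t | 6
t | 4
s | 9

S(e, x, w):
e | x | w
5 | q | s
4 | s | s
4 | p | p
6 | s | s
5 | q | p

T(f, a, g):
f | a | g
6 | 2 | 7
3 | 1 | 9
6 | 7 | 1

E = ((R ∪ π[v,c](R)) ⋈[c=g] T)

Per-node cardinality:
  R → 4
  R → 4
  π[v,c](R) → 4
  (R ∪ π[v,c](R)) → 8
  T → 3
  ((R ∪ π[v,c](R)) ⋈[c=g] T) → 4

|E| = 4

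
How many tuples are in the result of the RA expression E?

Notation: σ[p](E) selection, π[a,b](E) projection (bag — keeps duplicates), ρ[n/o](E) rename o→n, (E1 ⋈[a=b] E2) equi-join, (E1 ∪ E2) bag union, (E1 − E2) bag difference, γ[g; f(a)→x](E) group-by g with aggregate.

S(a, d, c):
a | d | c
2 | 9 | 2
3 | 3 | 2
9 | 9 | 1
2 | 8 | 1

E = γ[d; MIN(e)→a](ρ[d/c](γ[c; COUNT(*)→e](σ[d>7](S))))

Stepwise |·|:
  S → 4
  σ[d>7](S) → 3
  γ[c; COUNT(*)→e](σ[d>7](S)) → 2
  ρ[d/c](γ[c; COUNT(*)→e](σ[d>7](S))) → 2
  γ[d; MIN(e)→a](ρ[d/c](γ[c; COUNT(*)→e](σ[d>7](S)))) → 2

|E| = 2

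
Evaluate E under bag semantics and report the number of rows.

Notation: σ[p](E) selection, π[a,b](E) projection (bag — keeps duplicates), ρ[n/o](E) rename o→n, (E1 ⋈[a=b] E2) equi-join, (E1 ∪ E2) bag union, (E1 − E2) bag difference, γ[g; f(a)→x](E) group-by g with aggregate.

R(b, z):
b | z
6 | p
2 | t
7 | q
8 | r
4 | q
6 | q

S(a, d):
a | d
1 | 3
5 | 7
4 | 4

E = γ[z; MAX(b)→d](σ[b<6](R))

Stepwise |·|:
  R → 6
  σ[b<6](R) → 2
  γ[z; MAX(b)→d](σ[b<6](R)) → 2

|E| = 2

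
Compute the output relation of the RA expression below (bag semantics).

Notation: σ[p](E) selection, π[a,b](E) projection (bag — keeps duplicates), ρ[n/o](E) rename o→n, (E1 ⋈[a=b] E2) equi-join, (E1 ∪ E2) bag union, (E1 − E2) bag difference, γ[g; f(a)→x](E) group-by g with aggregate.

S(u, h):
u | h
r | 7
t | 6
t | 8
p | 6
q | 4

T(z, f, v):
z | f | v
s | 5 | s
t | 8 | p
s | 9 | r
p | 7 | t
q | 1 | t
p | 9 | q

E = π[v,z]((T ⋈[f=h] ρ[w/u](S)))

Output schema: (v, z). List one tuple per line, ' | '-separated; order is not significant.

Stepwise |·|:
  T → 6
  S → 5
  ρ[w/u](S) → 5
  (T ⋈[f=h] ρ[w/u](S)) → 2
  π[v,z]((T ⋈[f=h] ρ[w/u](S))) → 2

== RESULT ==
v | z
p | t
t | p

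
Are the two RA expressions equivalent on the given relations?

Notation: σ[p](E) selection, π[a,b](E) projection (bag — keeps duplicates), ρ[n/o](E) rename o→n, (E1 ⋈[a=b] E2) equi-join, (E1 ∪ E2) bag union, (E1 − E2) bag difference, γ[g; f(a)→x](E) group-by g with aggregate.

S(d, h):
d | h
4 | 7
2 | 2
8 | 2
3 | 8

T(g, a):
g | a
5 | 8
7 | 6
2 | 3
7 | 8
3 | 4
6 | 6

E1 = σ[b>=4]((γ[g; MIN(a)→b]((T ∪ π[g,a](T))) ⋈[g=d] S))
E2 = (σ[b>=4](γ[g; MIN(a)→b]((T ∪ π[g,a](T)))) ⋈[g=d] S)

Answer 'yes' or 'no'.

E1 subexpression sizes:
  T → 6
  T → 6
  π[g,a](T) → 6
  (T ∪ π[g,a](T)) → 12
  γ[g; MIN(a)→b]((T ∪ π[g,a](T))) → 5
  S → 4
  (γ[g; MIN(a)→b]((T ∪ π[g,a](T))) ⋈[g=d] S) → 2
  σ[b>=4]((γ[g; MIN(a)→b]((T ∪ π[g,a](T))) ⋈[g=d] S)) → 1
E2 subexpression sizes:
  T → 6
  T → 6
  π[g,a](T) → 6
  (T ∪ π[g,a](T)) → 12
  γ[g; MIN(a)→b]((T ∪ π[g,a](T))) → 5
  σ[b>=4](γ[g; MIN(a)→b]((T ∪ π[g,a](T)))) → 4
  S → 4
  (σ[b>=4](γ[g; MIN(a)→b]((T ∪ π[g,a](T)))) ⋈[g=d] S) → 1

E1 and E2 produce the same multiset:
g | b | d | h
3 | 4 | 3 | 8

yes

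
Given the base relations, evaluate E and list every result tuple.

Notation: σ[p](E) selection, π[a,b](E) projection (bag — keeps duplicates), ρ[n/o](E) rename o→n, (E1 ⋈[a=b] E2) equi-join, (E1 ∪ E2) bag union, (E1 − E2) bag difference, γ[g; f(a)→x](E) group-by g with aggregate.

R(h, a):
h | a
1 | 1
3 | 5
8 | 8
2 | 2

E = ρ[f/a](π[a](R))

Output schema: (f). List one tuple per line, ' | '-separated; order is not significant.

Row counts bottom-up:
  R → 4
  π[a](R) → 4
  ρ[f/a](π[a](R)) → 4

== RESULT ==
f
1
2
5
8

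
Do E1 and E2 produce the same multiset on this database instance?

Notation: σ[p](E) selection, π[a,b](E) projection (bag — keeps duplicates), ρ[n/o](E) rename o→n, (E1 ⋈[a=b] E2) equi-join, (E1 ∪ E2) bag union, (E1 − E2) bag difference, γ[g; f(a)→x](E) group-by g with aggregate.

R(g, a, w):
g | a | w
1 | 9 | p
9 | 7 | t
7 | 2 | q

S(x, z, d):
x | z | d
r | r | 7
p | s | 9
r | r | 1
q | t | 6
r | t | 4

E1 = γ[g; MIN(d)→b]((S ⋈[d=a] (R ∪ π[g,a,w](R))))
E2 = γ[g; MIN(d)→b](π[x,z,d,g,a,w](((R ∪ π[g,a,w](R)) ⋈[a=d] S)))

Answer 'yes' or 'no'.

E1 per-node cardinality:
  S → 5
  R → 3
  R → 3
  π[g,a,w](R) → 3
  (R ∪ π[g,a,w](R)) → 6
  (S ⋈[d=a] (R ∪ π[g,a,w](R))) → 4
  γ[g; MIN(d)→b]((S ⋈[d=a] (R ∪ π[g,a,w](R)))) → 2
E2 per-node cardinality:
  R → 3
  R → 3
  π[g,a,w](R) → 3
  (R ∪ π[g,a,w](R)) → 6
  S → 5
  ((R ∪ π[g,a,w](R)) ⋈[a=d] S) → 4
  π[x,z,d,g,a,w](((R ∪ π[g,a,w](R)) ⋈[a=d] S)) → 4
  γ[g; MIN(d)→b](π[x,z,d,g,a,w](((R ∪ π[g,a,w](R)) ⋈[a=d] S))) → 2

E1 and E2 produce the same multiset:
g | b
1 | 9
9 | 7

yes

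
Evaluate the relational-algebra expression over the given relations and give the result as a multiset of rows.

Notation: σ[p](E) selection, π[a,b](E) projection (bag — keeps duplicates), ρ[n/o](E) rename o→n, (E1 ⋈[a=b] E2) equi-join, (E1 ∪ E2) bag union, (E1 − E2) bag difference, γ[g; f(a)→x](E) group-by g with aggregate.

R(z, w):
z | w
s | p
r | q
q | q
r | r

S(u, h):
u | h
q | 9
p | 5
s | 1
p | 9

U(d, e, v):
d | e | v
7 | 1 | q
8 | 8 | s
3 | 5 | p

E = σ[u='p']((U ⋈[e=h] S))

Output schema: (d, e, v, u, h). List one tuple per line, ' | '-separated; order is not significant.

Stepwise |·|:
  U → 3
  S → 4
  (U ⋈[e=h] S) → 2
  σ[u='p']((U ⋈[e=h] S)) → 1

== RESULT ==
d | e | v | u | h
3 | 5 | p | p | 5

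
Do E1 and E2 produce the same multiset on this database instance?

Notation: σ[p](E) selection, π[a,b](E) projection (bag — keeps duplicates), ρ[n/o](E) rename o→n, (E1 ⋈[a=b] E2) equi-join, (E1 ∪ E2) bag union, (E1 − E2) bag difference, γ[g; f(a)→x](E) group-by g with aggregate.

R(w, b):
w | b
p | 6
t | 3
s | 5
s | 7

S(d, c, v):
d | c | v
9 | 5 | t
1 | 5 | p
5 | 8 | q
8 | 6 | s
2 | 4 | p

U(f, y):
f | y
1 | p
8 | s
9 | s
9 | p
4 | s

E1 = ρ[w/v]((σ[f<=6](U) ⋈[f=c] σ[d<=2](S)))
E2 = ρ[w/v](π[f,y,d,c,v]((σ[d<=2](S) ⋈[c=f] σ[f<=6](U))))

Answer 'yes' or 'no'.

E1 subexpression sizes:
  U → 5
  σ[f<=6](U) → 2
  S → 5
  σ[d<=2](S) → 2
  (σ[f<=6](U) ⋈[f=c] σ[d<=2](S)) → 1
  ρ[w/v]((σ[f<=6](U) ⋈[f=c] σ[d<=2](S))) → 1
E2 subexpression sizes:
  S → 5
  σ[d<=2](S) → 2
  U → 5
  σ[f<=6](U) → 2
  (σ[d<=2](S) ⋈[c=f] σ[f<=6](U)) → 1
  π[f,y,d,c,v]((σ[d<=2](S) ⋈[c=f] σ[f<=6](U))) → 1
  ρ[w/v](π[f,y,d,c,v]((σ[d<=2](S) ⋈[c=f] σ[f<=6](U)))) → 1

E1 and E2 produce the same multiset:
f | y | d | c | w
4 | s | 2 | 4 | p

yes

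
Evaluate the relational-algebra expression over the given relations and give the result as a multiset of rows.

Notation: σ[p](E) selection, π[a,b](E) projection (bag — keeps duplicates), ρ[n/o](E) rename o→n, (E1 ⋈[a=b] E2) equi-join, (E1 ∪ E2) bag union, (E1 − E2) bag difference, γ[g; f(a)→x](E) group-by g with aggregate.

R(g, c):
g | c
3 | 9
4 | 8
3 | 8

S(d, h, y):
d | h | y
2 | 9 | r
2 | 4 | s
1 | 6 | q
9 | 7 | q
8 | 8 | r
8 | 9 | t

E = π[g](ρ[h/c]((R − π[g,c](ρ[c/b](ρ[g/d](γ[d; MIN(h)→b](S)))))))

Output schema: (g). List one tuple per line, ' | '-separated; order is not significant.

Stepwise |·|:
  R → 3
  S → 6
  γ[d; MIN(h)→b](S) → 4
  ρ[g/d](γ[d; MIN(h)→b](S)) → 4
  ρ[c/b](ρ[g/d](γ[d; MIN(h)→b](S))) → 4
  π[g,c](ρ[c/b](ρ[g/d](γ[d; MIN(h)→b](S)))) → 4
  (R − π[g,c](ρ[c/b](ρ[g/d](γ[d; MIN(h)→b](S))))) → 3
  ρ[h/c]((R − π[g,c](ρ[c/b](ρ[g/d](γ[d; MIN(h)→b](S)))))) → 3
  π[g](ρ[h/c]((R − π[g,c](ρ[c/b](ρ[g/d](γ[d; MIN(h)→b](S))))))) → 3

== RESULT ==
g
3
3
4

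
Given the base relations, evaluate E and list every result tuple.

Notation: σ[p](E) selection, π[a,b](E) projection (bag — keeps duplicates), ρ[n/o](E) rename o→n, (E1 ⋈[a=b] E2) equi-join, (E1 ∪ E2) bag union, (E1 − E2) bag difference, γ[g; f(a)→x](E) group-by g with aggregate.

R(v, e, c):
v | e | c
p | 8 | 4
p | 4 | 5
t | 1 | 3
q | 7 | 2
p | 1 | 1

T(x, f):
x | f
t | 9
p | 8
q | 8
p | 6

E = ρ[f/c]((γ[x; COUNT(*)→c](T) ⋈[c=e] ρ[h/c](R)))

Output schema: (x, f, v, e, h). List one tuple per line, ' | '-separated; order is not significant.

Subexpression sizes:
  T → 4
  γ[x; COUNT(*)→c](T) → 3
  R → 5
  ρ[h/c](R) → 5
  (γ[x; COUNT(*)→c](T) ⋈[c=e] ρ[h/c](R)) → 4
  ρ[f/c]((γ[x; COUNT(*)→c](T) ⋈[c=e] ρ[h/c](R))) → 4

== RESULT ==
x | f | v | e | h
q | 1 | p | 1 | 1
q | 1 | t | 1 | 3
t | 1 | p | 1 | 1
t | 1 | t | 1 | 3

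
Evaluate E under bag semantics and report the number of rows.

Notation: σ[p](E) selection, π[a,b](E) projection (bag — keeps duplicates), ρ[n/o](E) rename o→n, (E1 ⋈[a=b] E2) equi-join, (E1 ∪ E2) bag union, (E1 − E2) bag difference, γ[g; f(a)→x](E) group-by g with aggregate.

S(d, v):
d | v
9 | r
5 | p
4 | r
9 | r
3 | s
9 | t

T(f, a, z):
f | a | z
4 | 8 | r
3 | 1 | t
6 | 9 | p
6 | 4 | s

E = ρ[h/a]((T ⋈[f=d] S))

Stepwise |·|:
  T → 4
  S → 6
  (T ⋈[f=d] S) → 2
  ρ[h/a]((T ⋈[f=d] S)) → 2

|E| = 2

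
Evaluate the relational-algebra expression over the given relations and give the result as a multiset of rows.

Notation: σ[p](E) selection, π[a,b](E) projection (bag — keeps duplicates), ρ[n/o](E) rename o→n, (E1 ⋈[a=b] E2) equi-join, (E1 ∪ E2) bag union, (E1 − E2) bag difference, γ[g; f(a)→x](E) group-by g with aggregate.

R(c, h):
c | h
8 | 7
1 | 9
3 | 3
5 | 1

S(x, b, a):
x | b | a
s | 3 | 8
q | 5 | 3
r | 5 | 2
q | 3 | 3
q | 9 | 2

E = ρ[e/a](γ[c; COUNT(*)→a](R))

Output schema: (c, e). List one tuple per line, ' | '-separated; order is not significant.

Subexpression sizes:
  R → 4
  γ[c; COUNT(*)→a](R) → 4
  ρ[e/a](γ[c; COUNT(*)→a](R)) → 4

== RESULT ==
c | e
1 | 1
3 | 1
5 | 1
8 | 1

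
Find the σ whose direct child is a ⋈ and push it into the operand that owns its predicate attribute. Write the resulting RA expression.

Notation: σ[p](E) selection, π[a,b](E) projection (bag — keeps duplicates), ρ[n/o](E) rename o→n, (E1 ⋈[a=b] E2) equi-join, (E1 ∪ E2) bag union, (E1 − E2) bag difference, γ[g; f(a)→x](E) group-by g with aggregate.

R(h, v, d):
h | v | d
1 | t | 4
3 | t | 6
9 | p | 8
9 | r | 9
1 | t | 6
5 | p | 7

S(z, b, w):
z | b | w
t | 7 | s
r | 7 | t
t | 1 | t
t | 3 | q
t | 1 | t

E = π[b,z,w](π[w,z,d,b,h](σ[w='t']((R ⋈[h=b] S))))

σ filters on w, owned by the right side.
E' = π[b,z,w](π[w,z,d,b,h]((R ⋈[h=b] σ[w='t'](S))))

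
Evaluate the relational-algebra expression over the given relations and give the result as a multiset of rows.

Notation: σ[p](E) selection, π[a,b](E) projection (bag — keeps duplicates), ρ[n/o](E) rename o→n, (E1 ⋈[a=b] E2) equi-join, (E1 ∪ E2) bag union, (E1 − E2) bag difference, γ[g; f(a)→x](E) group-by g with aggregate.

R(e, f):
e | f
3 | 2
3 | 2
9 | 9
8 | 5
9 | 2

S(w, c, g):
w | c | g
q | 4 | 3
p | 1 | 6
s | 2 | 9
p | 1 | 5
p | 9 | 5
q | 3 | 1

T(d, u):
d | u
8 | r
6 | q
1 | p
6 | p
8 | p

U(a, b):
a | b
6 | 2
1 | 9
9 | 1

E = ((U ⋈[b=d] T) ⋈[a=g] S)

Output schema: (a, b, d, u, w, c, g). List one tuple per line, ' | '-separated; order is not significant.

Row counts bottom-up:
  U → 3
  T → 5
  (U ⋈[b=d] T) → 1
  S → 6
  ((U ⋈[b=d] T) ⋈[a=g] S) → 1

== RESULT ==
a | b | d | u | w | c | g
9 | 1 | 1 | p | s | 2 | 9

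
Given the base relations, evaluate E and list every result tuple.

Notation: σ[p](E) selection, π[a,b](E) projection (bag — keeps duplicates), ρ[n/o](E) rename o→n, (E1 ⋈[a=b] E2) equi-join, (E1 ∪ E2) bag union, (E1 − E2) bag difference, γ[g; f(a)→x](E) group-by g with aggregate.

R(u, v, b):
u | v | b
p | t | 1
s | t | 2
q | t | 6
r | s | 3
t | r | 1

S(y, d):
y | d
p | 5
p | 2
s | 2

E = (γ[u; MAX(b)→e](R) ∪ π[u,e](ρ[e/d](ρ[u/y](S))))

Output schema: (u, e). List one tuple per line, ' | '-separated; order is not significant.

Stepwise |·|:
  R → 5
  γ[u; MAX(b)→e](R) → 5
  S → 3
  ρ[u/y](S) → 3
  ρ[e/d](ρ[u/y](S)) → 3
  π[u,e](ρ[e/d](ρ[u/y](S))) → 3
  (γ[u; MAX(b)→e](R) ∪ π[u,e](ρ[e/d](ρ[u/y](S)))) → 8

== RESULT ==
u | e
p | 1
p | 2
p | 5
q | 6
r | 3
s | 2
s | 2
t | 1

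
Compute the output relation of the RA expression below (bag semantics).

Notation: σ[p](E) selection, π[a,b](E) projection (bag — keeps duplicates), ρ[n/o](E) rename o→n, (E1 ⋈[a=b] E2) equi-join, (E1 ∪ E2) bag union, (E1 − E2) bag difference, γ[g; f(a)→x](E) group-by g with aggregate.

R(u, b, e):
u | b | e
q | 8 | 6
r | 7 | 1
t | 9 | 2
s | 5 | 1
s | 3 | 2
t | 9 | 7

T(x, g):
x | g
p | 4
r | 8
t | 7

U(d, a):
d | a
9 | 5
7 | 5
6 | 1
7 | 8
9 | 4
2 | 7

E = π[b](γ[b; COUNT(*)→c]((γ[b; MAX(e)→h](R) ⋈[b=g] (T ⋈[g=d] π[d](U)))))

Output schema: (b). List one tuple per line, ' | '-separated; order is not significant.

Stepwise |·|:
  R → 6
  γ[b; MAX(e)→h](R) → 5
  T → 3
  U → 6
  π[d](U) → 6
  (T ⋈[g=d] π[d](U)) → 2
  (γ[b; MAX(e)→h](R) ⋈[b=g] (T ⋈[g=d] π[d](U))) → 2
  γ[b; COUNT(*)→c]((γ[b; MAX(e)→h](R) ⋈[b=g] (T ⋈[g=d] π[d](U)))) → 1
  π[b](γ[b; COUNT(*)→c]((γ[b; MAX(e)→h](R) ⋈[b=g] (T ⋈[g=d] π[d](U))))) → 1

== RESULT ==
b
7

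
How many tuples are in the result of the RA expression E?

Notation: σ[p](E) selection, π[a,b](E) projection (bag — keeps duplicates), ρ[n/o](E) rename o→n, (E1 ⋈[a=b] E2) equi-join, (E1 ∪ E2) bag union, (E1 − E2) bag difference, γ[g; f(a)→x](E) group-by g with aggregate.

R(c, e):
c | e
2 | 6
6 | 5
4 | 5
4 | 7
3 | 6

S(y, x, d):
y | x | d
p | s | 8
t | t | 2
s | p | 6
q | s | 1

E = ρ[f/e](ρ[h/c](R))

Per-node cardinality:
  R → 5
  ρ[h/c](R) → 5
  ρ[f/e](ρ[h/c](R)) → 5

|E| = 5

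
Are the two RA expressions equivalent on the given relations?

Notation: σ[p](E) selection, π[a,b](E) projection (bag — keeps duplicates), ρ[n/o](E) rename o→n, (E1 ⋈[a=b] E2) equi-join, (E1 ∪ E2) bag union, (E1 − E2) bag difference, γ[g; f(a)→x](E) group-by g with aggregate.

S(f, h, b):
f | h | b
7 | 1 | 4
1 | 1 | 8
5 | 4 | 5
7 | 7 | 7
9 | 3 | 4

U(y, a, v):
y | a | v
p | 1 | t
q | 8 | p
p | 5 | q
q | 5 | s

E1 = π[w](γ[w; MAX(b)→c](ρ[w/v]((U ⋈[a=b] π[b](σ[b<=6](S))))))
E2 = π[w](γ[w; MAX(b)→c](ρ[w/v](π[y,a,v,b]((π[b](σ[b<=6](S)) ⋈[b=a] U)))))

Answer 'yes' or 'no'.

E1 stepwise |·|:
  U → 4
  S → 5
  σ[b<=6](S) → 3
  π[b](σ[b<=6](S)) → 3
  (U ⋈[a=b] π[b](σ[b<=6](S))) → 2
  ρ[w/v]((U ⋈[a=b] π[b](σ[b<=6](S)))) → 2
  γ[w; MAX(b)→c](ρ[w/v]((U ⋈[a=b] π[b](σ[b<=6](S))))) → 2
  π[w](γ[w; MAX(b)→c](ρ[w/v]((U ⋈[a=b] π[b](σ[b<=6](S)))))) → 2
E2 stepwise |·|:
  S → 5
  σ[b<=6](S) → 3
  π[b](σ[b<=6](S)) → 3
  U → 4
  (π[b](σ[b<=6](S)) ⋈[b=a] U) → 2
  π[y,a,v,b]((π[b](σ[b<=6](S)) ⋈[b=a] U)) → 2
  ρ[w/v](π[y,a,v,b]((π[b](σ[b<=6](S)) ⋈[b=a] U))) → 2
  γ[w; MAX(b)→c](ρ[w/v](π[y,a,v,b]((π[b](σ[b<=6](S)) ⋈[b=a] U)))) → 2
  π[w](γ[w; MAX(b)→c](ρ[w/v](π[y,a,v,b]((π[b](σ[b<=6](S)) ⋈[b=a] U))))) → 2

E1 and E2 produce the same multiset:
w
q
s

yes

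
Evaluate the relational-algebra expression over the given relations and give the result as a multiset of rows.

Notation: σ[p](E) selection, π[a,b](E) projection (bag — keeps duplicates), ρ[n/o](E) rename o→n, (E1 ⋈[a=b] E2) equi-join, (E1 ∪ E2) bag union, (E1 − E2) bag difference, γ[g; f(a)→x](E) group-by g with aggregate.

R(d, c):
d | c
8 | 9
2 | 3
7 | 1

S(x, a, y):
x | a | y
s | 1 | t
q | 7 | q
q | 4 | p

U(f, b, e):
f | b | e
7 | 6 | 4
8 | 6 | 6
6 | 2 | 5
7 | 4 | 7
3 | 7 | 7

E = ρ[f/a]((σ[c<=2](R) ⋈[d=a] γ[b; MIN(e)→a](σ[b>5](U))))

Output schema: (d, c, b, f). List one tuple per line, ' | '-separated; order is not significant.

Subexpression sizes:
  R → 3
  σ[c<=2](R) → 1
  U → 5
  σ[b>5](U) → 3
  γ[b; MIN(e)→a](σ[b>5](U)) → 2
  (σ[c<=2](R) ⋈[d=a] γ[b; MIN(e)→a](σ[b>5](U))) → 1
  ρ[f/a]((σ[c<=2](R) ⋈[d=a] γ[b; MIN(e)→a](σ[b>5](U)))) → 1

== RESULT ==
d | c | b | f
7 | 1 | 7 | 7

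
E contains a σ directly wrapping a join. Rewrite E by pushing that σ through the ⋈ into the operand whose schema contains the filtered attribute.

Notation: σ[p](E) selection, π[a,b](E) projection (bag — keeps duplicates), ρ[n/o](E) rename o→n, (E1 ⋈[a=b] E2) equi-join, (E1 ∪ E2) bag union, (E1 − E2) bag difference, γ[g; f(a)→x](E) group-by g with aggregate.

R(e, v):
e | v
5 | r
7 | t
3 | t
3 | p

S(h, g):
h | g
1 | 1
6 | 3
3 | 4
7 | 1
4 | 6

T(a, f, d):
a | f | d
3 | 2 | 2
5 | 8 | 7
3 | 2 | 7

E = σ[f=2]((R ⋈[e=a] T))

σ filters on f, owned by the right side.
E' = (R ⋈[e=a] σ[f=2](T))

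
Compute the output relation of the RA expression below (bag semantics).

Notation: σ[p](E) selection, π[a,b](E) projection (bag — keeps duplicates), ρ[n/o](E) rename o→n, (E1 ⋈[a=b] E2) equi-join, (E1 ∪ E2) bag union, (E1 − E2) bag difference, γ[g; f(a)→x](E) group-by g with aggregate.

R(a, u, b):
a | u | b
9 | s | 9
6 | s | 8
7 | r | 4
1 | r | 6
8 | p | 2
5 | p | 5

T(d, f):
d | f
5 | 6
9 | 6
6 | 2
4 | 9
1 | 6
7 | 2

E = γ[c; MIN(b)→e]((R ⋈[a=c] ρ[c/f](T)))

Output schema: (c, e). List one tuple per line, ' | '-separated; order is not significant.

Per-node cardinality:
  R → 6
  T → 6
  ρ[c/f](T) → 6
  (R ⋈[a=c] ρ[c/f](T)) → 4
  γ[c; MIN(b)→e]((R ⋈[a=c] ρ[c/f](T))) → 2

== RESULT ==
c | e
6 | 8
9 | 9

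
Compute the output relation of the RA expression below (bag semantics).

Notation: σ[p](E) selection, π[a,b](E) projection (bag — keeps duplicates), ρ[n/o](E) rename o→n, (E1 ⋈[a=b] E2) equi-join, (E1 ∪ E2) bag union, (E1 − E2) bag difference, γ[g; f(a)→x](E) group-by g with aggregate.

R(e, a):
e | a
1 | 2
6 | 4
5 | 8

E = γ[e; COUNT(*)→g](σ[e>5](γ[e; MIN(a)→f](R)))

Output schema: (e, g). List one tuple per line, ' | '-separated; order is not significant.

Subexpression sizes:
  R → 3
  γ[e; MIN(a)→f](R) → 3
  σ[e>5](γ[e; MIN(a)→f](R)) → 1
  γ[e; COUNT(*)→g](σ[e>5](γ[e; MIN(a)→f](R))) → 1

== RESULT ==
e | g
6 | 1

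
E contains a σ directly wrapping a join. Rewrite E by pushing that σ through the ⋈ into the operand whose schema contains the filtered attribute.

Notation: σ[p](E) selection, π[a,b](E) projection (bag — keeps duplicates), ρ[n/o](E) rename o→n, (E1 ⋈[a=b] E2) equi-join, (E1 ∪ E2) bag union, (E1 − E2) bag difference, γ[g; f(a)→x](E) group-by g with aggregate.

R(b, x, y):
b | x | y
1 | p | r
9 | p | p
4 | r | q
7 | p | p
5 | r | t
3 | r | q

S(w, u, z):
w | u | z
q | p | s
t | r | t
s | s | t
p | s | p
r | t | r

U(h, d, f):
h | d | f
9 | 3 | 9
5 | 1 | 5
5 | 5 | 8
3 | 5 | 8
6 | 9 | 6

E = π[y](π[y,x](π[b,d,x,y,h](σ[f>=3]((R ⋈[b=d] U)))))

σ filters on f, owned by the right side.
E' = π[y](π[y,x](π[b,d,x,y,h]((R ⋈[b=d] σ[f>=3](U)))))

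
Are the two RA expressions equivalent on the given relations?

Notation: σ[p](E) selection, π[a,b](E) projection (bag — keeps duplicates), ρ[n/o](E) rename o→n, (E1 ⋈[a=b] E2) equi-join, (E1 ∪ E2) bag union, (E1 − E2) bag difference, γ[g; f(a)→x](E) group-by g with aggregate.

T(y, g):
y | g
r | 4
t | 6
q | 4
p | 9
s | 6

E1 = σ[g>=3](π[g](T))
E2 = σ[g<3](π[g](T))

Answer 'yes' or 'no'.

E1 per-node cardinality:
  T → 5
  π[g](T) → 5
  σ[g>=3](π[g](T)) → 5
E2 per-node cardinality:
  T → 5
  π[g](T) → 5
  σ[g<3](π[g](T)) → 0

E1 result:
g
4
4
6
6
9
E2 result:
g
(0 rows)
Witness: (6,) appears 2× in E1 but 0× in E2.

no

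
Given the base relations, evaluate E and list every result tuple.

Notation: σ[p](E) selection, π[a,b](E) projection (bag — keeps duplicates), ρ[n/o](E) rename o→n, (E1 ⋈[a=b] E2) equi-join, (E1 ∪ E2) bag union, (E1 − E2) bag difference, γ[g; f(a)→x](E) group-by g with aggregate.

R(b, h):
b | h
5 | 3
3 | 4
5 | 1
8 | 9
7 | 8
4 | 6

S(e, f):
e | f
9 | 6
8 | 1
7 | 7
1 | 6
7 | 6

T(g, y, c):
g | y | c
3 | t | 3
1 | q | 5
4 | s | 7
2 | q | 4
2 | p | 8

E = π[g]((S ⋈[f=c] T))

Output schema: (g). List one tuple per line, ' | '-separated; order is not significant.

Per-node cardinality:
  S → 5
  T → 5
  (S ⋈[f=c] T) → 1
  π[g]((S ⋈[f=c] T)) → 1

== RESULT ==
g
4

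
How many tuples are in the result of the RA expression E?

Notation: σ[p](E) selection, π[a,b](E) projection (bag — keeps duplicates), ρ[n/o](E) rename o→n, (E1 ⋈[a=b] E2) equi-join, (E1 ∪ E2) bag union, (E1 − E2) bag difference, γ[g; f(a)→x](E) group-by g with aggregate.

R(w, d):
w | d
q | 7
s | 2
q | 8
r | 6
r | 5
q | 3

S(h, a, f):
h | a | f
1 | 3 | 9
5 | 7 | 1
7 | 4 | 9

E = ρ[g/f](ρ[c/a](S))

Subexpression sizes:
  S → 3
  ρ[c/a](S) → 3
  ρ[g/f](ρ[c/a](S)) → 3

|E| = 3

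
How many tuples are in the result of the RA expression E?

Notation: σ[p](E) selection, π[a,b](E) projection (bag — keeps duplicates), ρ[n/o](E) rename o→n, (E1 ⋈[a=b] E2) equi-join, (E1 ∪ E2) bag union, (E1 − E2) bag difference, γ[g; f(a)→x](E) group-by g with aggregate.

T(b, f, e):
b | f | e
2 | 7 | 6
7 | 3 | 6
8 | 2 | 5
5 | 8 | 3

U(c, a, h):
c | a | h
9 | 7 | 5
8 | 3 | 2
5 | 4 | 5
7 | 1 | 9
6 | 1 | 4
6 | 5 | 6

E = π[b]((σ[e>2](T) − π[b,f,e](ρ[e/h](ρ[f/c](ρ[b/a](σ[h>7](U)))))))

Subexpression sizes:
  T → 4
  σ[e>2](T) → 4
  U → 6
  σ[h>7](U) → 1
  ρ[b/a](σ[h>7](U)) → 1
  ρ[f/c](ρ[b/a](σ[h>7](U))) → 1
  ρ[e/h](ρ[f/c](ρ[b/a](σ[h>7](U)))) → 1
  π[b,f,e](ρ[e/h](ρ[f/c](ρ[b/a](σ[h>7](U))))) → 1
  (σ[e>2](T) − π[b,f,e](ρ[e/h](ρ[f/c](ρ[b/a](σ[h>7](U)))))) → 4
  π[b]((σ[e>2](T) − π[b,f,e](ρ[e/h](ρ[f/c](ρ[b/a](σ[h>7](U))))))) → 4

|E| = 4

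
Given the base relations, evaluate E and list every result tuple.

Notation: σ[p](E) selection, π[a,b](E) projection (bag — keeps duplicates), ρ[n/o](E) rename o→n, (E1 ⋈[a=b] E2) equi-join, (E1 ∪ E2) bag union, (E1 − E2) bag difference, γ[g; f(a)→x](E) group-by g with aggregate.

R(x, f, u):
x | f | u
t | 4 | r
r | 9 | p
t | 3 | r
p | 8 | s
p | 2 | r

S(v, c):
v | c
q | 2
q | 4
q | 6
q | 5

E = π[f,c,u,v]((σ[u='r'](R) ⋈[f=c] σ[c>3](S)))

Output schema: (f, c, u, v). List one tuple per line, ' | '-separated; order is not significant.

Subexpression sizes:
  R → 5
  σ[u='r'](R) → 3
  S → 4
  σ[c>3](S) → 3
  (σ[u='r'](R) ⋈[f=c] σ[c>3](S)) → 1
  π[f,c,u,v]((σ[u='r'](R) ⋈[f=c] σ[c>3](S))) → 1

== RESULT ==
f | c | u | v
4 | 4 | r | q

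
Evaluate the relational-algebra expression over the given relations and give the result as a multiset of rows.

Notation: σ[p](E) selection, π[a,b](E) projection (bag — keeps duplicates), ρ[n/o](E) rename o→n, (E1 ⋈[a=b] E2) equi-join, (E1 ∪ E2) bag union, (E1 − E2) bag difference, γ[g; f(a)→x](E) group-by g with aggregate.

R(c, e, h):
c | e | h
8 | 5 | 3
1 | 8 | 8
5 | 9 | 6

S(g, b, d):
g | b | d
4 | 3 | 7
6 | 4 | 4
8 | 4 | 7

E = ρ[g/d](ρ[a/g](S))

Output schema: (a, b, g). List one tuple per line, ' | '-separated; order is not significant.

Row counts bottom-up:
  S → 3
  ρ[a/g](S) → 3
  ρ[g/d](ρ[a/g](S)) → 3

== RESULT ==
a | b | g
4 | 3 | 7
6 | 4 | 4
8 | 4 | 7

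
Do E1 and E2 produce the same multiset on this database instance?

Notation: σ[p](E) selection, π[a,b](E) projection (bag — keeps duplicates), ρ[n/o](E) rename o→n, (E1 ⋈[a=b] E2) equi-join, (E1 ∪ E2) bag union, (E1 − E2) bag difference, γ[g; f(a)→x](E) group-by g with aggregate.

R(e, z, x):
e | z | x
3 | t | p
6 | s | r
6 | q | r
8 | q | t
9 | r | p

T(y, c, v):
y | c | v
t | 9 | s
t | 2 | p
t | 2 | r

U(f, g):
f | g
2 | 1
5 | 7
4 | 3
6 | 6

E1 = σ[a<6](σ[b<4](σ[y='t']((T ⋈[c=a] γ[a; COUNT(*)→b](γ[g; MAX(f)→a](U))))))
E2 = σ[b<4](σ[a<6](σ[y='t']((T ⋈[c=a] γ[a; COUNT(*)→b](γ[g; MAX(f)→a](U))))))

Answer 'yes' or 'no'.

E1 stepwise |·|:
  T → 3
  U → 4
  γ[g; MAX(f)→a](U) → 4
  γ[a; COUNT(*)→b](γ[g; MAX(f)→a](U)) → 4
  (T ⋈[c=a] γ[a; COUNT(*)→b](γ[g; MAX(f)→a](U))) → 2
  σ[y='t']((T ⋈[c=a] γ[a; COUNT(*)→b](γ[g; MAX(f)→a](U)))) → 2
  σ[b<4](σ[y='t']((T ⋈[c=a] γ[a; COUNT(*)→b](γ[g; MAX(f)→a](U))))) → 2
  σ[a<6](σ[b<4](σ[y='t']((T ⋈[c=a] γ[a; COUNT(*)→b](γ[g; MAX(f)→a](U)))))) → 2
E2 stepwise |·|:
  T → 3
  U → 4
  γ[g; MAX(f)→a](U) → 4
  γ[a; COUNT(*)→b](γ[g; MAX(f)→a](U)) → 4
  (T ⋈[c=a] γ[a; COUNT(*)→b](γ[g; MAX(f)→a](U))) → 2
  σ[y='t']((T ⋈[c=a] γ[a; COUNT(*)→b](γ[g; MAX(f)→a](U)))) → 2
  σ[a<6](σ[y='t']((T ⋈[c=a] γ[a; COUNT(*)→b](γ[g; MAX(f)→a](U))))) → 2
  σ[b<4](σ[a<6](σ[y='t']((T ⋈[c=a] γ[a; COUNT(*)→b](γ[g; MAX(f)→a](U)))))) → 2

E1 and E2 produce the same multiset:
y | c | v | a | b
t | 2 | p | 2 | 1
t | 2 | r | 2 | 1

yes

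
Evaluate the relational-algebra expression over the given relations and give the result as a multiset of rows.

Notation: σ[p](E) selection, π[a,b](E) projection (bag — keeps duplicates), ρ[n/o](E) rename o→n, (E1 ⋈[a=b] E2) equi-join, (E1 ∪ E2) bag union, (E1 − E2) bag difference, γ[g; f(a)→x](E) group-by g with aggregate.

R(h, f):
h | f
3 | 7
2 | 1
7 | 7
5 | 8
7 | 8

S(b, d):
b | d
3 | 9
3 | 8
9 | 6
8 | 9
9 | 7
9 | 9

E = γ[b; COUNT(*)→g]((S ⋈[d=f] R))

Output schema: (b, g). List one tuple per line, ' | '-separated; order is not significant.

Per-node cardinality:
  S → 6
  R → 5
  (S ⋈[d=f] R) → 4
  γ[b; COUNT(*)→g]((S ⋈[d=f] R)) → 2

== RESULT ==
b | g
3 | 2
9 | 2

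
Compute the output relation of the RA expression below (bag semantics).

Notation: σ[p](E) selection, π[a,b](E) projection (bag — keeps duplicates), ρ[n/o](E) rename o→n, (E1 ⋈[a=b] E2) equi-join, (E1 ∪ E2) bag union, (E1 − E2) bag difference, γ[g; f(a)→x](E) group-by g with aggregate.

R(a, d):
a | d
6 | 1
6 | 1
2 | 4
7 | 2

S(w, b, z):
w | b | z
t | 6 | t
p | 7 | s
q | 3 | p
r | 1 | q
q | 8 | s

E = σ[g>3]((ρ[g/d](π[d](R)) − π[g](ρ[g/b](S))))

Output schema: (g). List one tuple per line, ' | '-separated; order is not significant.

Stepwise |·|:
  R → 4
  π[d](R) → 4
  ρ[g/d](π[d](R)) → 4
  S → 5
  ρ[g/b](S) → 5
  π[g](ρ[g/b](S)) → 5
  (ρ[g/d](π[d](R)) − π[g](ρ[g/b](S))) → 3
  σ[g>3]((ρ[g/d](π[d](R)) − π[g](ρ[g/b](S)))) → 1

== RESULT ==
g
4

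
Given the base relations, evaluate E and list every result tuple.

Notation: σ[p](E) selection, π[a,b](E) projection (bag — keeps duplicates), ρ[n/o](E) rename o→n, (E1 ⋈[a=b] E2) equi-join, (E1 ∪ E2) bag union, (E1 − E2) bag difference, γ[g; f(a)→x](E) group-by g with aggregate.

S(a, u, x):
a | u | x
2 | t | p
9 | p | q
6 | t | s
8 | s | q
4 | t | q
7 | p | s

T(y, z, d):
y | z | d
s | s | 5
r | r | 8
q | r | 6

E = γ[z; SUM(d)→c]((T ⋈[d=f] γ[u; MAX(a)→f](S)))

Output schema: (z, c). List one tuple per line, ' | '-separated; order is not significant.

Stepwise |·|:
  T → 3
  S → 6
  γ[u; MAX(a)→f](S) → 3
  (T ⋈[d=f] γ[u; MAX(a)→f](S)) → 2
  γ[z; SUM(d)→c]((T ⋈[d=f] γ[u; MAX(a)→f](S))) → 1

== RESULT ==
z | c
r | 14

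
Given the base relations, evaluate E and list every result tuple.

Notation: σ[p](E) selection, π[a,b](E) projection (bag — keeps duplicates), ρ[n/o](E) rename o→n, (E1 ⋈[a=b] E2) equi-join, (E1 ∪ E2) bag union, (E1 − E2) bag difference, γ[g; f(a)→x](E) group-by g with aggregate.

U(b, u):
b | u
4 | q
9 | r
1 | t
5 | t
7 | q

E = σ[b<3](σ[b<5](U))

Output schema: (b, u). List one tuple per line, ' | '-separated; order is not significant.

Row counts bottom-up:
  U → 5
  σ[b<5](U) → 2
  σ[b<3](σ[b<5](U)) → 1

== RESULT ==
b | u
1 | t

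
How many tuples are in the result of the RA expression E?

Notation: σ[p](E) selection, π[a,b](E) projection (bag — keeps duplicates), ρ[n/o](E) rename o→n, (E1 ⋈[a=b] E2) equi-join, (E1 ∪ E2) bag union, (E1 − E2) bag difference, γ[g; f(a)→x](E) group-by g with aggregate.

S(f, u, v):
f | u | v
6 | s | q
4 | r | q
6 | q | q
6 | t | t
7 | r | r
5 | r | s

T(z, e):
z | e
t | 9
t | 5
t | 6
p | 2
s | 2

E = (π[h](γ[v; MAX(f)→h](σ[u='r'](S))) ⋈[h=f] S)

Row counts bottom-up:
  S → 6
  σ[u='r'](S) → 3
  γ[v; MAX(f)→h](σ[u='r'](S)) → 3
  π[h](γ[v; MAX(f)→h](σ[u='r'](S))) → 3
  S → 6
  (π[h](γ[v; MAX(f)→h](σ[u='r'](S))) ⋈[h=f] S) → 3

|E| = 3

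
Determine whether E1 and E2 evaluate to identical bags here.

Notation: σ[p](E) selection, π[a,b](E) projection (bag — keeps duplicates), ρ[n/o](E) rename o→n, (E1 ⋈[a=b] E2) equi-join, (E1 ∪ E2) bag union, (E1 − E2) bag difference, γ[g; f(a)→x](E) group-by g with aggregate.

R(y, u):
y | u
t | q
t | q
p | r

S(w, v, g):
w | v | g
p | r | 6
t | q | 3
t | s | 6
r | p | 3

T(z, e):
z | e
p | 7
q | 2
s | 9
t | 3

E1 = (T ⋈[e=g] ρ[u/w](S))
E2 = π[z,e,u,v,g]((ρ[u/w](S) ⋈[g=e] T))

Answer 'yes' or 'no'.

E1 per-node cardinality:
  T → 4
  S → 4
  ρ[u/w](S) → 4
  (T ⋈[e=g] ρ[u/w](S)) → 2
E2 per-node cardinality:
  S → 4
  ρ[u/w](S) → 4
  T → 4
  (ρ[u/w](S) ⋈[g=e] T) → 2
  π[z,e,u,v,g]((ρ[u/w](S) ⋈[g=e] T)) → 2

E1 and E2 produce the same multiset:
z | e | u | v | g
t | 3 | r | p | 3
t | 3 | t | q | 3

yes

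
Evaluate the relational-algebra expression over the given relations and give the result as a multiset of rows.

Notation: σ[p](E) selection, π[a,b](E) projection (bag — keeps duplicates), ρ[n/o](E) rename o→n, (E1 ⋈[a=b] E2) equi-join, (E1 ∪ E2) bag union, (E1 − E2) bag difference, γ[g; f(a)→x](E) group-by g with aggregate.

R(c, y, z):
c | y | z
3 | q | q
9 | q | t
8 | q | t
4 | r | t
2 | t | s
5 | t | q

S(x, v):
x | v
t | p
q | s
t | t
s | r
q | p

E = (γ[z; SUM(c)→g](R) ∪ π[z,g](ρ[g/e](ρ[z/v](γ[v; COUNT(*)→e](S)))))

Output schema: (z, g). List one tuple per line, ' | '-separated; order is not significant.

Per-node cardinality:
  R → 6
  γ[z; SUM(c)→g](R) → 3
  S → 5
  γ[v; COUNT(*)→e](S) → 4
  ρ[z/v](γ[v; COUNT(*)→e](S)) → 4
  ρ[g/e](ρ[z/v](γ[v; COUNT(*)→e](S))) → 4
  π[z,g](ρ[g/e](ρ[z/v](γ[v; COUNT(*)→e](S)))) → 4
  (γ[z; SUM(c)→g](R) ∪ π[z,g](ρ[g/e](ρ[z/v](γ[v; COUNT(*)→e](S))))) → 7

== RESULT ==
z | g
p | 2
q | 8
r | 1
s | 1
s | 2
t | 1
t | 21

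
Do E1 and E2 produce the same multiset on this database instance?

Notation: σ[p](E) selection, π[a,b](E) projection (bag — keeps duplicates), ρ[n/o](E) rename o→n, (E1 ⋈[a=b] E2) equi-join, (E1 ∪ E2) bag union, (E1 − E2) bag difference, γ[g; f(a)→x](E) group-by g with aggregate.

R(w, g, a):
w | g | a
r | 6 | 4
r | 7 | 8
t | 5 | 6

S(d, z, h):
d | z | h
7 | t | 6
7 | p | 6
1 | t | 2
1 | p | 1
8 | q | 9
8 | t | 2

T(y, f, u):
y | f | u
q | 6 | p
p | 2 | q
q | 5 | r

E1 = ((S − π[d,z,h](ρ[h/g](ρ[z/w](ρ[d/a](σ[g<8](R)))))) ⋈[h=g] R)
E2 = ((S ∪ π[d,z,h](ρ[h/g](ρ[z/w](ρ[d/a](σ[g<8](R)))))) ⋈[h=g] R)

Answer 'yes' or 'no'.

E1 stepwise |·|:
  S → 6
  R → 3
  σ[g<8](R) → 3
  ρ[d/a](σ[g<8](R)) → 3
  ρ[z/w](ρ[d/a](σ[g<8](R))) → 3
  ρ[h/g](ρ[z/w](ρ[d/a](σ[g<8](R)))) → 3
  π[d,z,h](ρ[h/g](ρ[z/w](ρ[d/a](σ[g<8](R))))) → 3
  (S − π[d,z,h](ρ[h/g](ρ[z/w](ρ[d/a](σ[g<8](R)))))) → 6
  R → 3
  ((S − π[d,z,h](ρ[h/g](ρ[z/w](ρ[d/a](σ[g<8](R)))))) ⋈[h=g] R) → 2
E2 stepwise |·|:
  S → 6
  R → 3
  σ[g<8](R) → 3
  ρ[d/a](σ[g<8](R)) → 3
  ρ[z/w](ρ[d/a](σ[g<8](R))) → 3
  ρ[h/g](ρ[z/w](ρ[d/a](σ[g<8](R)))) → 3
  π[d,z,h](ρ[h/g](ρ[z/w](ρ[d/a](σ[g<8](R))))) → 3
  (S ∪ π[d,z,h](ρ[h/g](ρ[z/w](ρ[d/a](σ[g<8](R)))))) → 9
  R → 3
  ((S ∪ π[d,z,h](ρ[h/g](ρ[z/w](ρ[d/a](σ[g<8](R)))))) ⋈[h=g] R) → 5

E1 result:
d | z | h | w | g | a
7 | p | 6 | r | 6 | 4
7 | t | 6 | r | 6 | 4
E2 result:
d | z | h | w | g | a
4 | r | 6 | r | 6 | 4
6 | t | 5 | t | 5 | 6
7 | p | 6 | r | 6 | 4
7 | t | 6 | r | 6 | 4
8 | r | 7 | r | 7 | 8
Witness: (8, 'r', 7, 'r', 7, 8) appears 0× in E1 but 1× in E2.

no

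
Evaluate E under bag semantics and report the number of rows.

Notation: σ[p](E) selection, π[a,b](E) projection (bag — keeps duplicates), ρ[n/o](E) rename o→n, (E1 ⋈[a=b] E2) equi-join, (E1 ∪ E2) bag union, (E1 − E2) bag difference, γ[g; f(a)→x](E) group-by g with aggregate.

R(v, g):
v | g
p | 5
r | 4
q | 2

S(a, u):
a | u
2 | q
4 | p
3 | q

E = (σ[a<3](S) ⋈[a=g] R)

Stepwise |·|:
  S → 3
  σ[a<3](S) → 1
  R → 3
  (σ[a<3](S) ⋈[a=g] R) → 1

|E| = 1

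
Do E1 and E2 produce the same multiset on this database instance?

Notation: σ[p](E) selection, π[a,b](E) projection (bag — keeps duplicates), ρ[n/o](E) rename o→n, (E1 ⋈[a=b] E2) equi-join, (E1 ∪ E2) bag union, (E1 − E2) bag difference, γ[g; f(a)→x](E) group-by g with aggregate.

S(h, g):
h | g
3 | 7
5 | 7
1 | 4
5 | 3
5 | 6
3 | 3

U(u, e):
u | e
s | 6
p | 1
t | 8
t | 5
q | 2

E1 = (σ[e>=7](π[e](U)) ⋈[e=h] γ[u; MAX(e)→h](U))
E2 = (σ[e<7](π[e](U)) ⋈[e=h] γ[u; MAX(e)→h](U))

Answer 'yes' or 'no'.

E1 subexpression sizes:
  U → 5
  π[e](U) → 5
  σ[e>=7](π[e](U)) → 1
  U → 5
  γ[u; MAX(e)→h](U) → 4
  (σ[e>=7](π[e](U)) ⋈[e=h] γ[u; MAX(e)→h](U)) → 1
E2 subexpression sizes:
  U → 5
  π[e](U) → 5
  σ[e<7](π[e](U)) → 4
  U → 5
  γ[u; MAX(e)→h](U) → 4
  (σ[e<7](π[e](U)) ⋈[e=h] γ[u; MAX(e)→h](U)) → 3

E1 result:
e | u | h
8 | t | 8
E2 result:
e | u | h
1 | p | 1
2 | q | 2
6 | s | 6
Witness: (8, 't', 8) appears 1× in E1 but 0× in E2.

no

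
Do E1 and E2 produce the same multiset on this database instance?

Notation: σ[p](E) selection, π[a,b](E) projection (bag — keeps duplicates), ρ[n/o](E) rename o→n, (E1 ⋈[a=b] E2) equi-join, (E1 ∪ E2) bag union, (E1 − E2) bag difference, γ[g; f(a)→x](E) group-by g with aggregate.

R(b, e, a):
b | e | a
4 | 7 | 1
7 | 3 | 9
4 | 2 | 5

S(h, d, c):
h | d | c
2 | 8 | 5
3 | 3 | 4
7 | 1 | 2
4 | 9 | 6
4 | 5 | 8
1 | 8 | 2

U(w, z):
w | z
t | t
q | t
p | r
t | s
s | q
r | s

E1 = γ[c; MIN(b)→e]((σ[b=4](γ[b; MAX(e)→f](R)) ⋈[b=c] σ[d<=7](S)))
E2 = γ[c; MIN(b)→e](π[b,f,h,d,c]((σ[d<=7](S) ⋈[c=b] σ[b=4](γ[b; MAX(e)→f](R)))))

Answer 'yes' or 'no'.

E1 row counts bottom-up:
  R → 3
  γ[b; MAX(e)→f](R) → 2
  σ[b=4](γ[b; MAX(e)→f](R)) → 1
  S → 6
  σ[d<=7](S) → 3
  (σ[b=4](γ[b; MAX(e)→f](R)) ⋈[b=c] σ[d<=7](S)) → 1
  γ[c; MIN(b)→e]((σ[b=4](γ[b; MAX(e)→f](R)) ⋈[b=c] σ[d<=7](S))) → 1
E2 row counts bottom-up:
  S → 6
  σ[d<=7](S) → 3
  R → 3
  γ[b; MAX(e)→f](R) → 2
  σ[b=4](γ[b; MAX(e)→f](R)) → 1
  (σ[d<=7](S) ⋈[c=b] σ[b=4](γ[b; MAX(e)→f](R))) → 1
  π[b,f,h,d,c]((σ[d<=7](S) ⋈[c=b] σ[b=4](γ[b; MAX(e)→f](R)))) → 1
  γ[c; MIN(b)→e](π[b,f,h,d,c]((σ[d<=7](S) ⋈[c=b] σ[b=4](γ[b; MAX(e)→f](R))))) → 1

E1 and E2 produce the same multiset:
c | e
4 | 4

yes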